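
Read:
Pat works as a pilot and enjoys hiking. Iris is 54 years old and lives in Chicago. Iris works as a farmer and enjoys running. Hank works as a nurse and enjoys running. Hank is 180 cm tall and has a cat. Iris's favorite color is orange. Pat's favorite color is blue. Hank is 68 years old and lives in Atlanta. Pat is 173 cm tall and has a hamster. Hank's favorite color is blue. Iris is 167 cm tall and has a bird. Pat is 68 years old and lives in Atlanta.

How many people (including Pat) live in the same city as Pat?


Pat lives in Atlanta. Count = 2

2


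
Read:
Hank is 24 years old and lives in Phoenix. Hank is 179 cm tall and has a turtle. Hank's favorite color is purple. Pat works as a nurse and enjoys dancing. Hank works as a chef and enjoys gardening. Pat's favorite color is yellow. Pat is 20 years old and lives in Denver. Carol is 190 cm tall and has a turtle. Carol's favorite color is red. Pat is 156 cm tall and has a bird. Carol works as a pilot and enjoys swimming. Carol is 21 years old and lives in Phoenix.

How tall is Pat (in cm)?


Pat is 156 cm tall

156


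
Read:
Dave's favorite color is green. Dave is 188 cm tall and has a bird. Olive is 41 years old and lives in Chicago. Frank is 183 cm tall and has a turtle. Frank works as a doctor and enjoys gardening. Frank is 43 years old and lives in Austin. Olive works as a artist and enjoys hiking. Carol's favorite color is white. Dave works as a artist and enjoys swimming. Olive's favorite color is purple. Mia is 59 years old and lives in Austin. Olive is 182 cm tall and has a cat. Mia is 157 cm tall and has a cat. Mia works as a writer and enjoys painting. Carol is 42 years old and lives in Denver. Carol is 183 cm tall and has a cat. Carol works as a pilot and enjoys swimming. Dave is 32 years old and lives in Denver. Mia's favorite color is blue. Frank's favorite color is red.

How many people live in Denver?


Count in Denver: 2

2


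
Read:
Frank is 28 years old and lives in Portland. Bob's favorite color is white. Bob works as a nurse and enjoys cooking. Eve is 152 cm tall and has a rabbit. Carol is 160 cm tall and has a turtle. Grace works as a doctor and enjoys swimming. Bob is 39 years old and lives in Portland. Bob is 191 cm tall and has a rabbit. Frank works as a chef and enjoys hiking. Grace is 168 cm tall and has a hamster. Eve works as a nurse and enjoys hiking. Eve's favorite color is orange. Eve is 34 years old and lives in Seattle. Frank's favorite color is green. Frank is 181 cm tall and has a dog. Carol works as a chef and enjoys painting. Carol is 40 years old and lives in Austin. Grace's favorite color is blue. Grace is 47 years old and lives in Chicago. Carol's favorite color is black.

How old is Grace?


Grace is 47 years old

47


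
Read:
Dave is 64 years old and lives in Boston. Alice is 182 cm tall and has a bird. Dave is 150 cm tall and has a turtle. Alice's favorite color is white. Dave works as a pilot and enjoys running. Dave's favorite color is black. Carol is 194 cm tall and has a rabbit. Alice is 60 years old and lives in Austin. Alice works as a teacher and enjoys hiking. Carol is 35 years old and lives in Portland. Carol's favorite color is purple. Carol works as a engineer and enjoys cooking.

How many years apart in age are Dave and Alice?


64 vs 60, diff = 4

4


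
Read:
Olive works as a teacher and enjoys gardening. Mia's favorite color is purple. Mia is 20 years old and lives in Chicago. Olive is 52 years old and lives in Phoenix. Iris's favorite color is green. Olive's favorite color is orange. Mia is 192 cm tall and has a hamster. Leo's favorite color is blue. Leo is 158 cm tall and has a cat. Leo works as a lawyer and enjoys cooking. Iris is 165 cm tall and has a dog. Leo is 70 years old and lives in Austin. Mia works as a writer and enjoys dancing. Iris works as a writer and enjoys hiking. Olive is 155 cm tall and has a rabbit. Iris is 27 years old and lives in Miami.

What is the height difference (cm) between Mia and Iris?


|192 - 165| = 27

27


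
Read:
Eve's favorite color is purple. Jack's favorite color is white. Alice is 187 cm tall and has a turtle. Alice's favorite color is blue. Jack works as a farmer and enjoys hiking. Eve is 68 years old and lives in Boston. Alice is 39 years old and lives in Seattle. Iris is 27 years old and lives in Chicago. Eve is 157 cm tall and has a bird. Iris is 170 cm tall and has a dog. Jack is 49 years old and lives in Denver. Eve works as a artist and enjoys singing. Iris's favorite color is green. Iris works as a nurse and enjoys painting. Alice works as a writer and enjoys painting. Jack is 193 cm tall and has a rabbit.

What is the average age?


Sum=183, n=4, avg=45.75

45.75


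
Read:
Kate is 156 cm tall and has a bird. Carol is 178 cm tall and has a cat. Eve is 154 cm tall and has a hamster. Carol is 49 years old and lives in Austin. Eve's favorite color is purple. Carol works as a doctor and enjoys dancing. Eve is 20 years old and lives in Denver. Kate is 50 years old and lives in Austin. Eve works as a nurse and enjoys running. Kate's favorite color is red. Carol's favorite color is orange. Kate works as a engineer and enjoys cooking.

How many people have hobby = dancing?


Count: 1

1


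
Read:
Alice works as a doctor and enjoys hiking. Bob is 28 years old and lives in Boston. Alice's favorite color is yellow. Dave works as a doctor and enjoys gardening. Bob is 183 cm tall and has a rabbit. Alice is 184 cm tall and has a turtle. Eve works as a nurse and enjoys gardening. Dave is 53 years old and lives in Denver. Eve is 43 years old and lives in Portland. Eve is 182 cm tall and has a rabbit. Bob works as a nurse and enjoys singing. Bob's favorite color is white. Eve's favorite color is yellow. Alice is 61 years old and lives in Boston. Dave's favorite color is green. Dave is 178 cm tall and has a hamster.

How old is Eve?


Eve is 43 years old

43


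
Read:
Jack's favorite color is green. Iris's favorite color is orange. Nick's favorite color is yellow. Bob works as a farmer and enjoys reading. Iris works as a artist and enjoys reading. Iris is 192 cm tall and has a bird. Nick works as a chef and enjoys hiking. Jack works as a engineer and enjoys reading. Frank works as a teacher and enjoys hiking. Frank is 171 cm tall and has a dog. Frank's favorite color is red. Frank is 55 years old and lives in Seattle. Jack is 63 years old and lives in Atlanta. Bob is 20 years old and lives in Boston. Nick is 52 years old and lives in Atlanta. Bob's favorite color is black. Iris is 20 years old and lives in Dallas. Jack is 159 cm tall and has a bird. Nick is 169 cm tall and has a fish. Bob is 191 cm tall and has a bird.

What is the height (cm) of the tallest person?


Tallest: Iris at 192 cm

192


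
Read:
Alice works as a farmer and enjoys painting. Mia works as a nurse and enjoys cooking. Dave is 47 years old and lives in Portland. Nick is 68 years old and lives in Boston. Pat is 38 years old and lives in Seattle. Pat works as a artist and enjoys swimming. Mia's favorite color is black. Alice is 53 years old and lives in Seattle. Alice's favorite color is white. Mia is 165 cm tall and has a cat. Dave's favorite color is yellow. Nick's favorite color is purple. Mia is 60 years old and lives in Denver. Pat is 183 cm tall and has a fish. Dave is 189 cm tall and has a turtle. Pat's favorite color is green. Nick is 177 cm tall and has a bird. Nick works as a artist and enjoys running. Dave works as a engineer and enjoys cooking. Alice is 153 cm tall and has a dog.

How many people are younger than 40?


Filter: 1

1


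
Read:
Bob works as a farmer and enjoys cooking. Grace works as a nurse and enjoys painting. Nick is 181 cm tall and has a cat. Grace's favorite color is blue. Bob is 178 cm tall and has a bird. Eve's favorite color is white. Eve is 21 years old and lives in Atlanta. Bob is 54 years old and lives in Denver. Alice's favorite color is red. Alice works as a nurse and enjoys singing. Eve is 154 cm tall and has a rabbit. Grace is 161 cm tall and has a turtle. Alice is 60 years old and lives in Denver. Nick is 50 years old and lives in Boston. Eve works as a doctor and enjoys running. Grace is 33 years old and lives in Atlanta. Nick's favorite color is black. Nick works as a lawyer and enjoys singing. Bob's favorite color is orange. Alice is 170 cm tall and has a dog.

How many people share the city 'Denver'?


Count: 2

2


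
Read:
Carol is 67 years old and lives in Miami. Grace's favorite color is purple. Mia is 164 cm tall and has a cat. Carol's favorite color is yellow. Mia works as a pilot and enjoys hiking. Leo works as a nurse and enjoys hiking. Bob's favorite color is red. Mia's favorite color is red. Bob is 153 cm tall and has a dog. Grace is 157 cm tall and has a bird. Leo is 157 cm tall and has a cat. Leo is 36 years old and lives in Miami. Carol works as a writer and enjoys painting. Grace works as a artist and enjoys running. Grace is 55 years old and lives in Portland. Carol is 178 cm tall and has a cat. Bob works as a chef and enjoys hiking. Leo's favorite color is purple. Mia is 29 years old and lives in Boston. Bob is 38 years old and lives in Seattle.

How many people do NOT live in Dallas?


Not in Dallas: 5

5


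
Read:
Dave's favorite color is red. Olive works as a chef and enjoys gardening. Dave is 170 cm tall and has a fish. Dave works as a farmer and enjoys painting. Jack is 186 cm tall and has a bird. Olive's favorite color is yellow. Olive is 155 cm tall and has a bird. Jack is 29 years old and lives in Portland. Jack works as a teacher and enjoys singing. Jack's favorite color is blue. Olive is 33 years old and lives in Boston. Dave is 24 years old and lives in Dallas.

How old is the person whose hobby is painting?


Person with hobby=painting is Dave, age 24

24


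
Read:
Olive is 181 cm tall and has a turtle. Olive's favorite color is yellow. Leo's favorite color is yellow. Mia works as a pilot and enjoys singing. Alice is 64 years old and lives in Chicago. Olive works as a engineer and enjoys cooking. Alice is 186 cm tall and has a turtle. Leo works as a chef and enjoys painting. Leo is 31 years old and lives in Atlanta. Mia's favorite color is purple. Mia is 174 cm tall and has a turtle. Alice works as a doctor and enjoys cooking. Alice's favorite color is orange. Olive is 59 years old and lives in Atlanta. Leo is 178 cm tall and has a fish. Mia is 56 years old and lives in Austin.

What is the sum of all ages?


64+59+31+56 = 210

210


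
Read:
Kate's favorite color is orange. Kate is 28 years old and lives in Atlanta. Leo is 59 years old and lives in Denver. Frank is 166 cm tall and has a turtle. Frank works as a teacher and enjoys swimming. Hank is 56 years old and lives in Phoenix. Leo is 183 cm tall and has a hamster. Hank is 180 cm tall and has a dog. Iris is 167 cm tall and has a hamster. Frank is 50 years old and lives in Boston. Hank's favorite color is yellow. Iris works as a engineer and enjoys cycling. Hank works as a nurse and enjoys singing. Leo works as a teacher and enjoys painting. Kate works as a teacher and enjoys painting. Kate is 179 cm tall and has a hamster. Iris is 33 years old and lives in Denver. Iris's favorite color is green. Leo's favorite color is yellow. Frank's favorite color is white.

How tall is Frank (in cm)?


Frank is 166 cm tall

166


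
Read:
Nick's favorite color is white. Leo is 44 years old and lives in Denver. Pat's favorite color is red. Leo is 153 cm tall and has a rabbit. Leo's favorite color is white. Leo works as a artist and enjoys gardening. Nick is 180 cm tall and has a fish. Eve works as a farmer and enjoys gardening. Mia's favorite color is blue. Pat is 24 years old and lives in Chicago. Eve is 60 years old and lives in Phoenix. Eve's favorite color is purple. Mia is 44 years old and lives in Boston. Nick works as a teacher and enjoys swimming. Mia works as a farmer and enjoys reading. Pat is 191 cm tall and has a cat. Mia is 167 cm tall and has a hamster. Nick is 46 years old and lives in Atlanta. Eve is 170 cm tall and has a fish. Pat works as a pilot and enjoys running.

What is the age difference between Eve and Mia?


|60 - 44| = 16

16


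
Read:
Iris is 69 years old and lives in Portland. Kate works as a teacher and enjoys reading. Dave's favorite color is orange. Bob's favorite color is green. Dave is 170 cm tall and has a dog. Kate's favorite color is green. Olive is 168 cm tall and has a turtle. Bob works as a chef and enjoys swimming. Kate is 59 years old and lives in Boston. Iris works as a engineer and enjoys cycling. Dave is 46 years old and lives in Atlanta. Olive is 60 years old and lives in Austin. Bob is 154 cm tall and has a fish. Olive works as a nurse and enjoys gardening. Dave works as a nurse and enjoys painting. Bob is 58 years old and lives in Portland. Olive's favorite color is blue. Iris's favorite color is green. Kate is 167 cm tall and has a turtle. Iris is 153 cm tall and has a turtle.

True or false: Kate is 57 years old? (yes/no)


Kate is actually 59. no

no


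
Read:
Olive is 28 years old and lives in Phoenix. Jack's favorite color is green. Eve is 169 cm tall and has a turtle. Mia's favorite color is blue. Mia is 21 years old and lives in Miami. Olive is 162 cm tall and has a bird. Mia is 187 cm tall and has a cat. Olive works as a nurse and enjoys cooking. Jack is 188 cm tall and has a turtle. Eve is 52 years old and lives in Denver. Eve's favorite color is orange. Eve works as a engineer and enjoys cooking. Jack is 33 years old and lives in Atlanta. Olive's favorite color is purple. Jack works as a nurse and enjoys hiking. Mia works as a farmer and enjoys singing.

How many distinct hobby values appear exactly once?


Unique hobby values: 2

2


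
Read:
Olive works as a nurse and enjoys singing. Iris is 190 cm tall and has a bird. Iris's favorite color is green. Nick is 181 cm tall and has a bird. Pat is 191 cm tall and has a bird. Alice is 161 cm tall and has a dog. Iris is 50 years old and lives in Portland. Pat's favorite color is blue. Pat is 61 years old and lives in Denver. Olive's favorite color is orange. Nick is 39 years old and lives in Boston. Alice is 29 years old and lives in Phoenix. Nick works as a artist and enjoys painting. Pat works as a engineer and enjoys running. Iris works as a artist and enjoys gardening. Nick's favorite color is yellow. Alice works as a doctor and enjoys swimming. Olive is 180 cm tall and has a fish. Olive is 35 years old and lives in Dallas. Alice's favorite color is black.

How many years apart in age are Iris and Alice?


50 vs 29, diff = 21

21


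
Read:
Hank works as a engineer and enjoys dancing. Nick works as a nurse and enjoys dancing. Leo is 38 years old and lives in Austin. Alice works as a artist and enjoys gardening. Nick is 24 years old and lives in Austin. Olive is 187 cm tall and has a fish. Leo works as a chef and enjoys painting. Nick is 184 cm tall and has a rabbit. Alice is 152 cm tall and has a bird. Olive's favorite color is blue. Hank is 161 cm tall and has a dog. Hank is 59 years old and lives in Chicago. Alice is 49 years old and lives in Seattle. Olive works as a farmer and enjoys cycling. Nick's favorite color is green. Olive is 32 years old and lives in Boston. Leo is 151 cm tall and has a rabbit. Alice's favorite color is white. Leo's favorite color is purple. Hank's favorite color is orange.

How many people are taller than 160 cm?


Taller than 160: 3

3


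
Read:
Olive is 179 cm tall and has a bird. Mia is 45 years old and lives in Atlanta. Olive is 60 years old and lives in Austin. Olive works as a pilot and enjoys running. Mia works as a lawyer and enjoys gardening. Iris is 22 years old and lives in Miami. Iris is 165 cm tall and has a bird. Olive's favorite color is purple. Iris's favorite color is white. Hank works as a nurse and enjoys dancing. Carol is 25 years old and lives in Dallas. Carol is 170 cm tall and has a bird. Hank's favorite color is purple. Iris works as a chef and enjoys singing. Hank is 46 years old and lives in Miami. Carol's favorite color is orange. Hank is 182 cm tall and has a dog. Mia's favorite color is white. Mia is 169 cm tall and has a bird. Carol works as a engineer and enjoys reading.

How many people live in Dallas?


Count in Dallas: 1

1


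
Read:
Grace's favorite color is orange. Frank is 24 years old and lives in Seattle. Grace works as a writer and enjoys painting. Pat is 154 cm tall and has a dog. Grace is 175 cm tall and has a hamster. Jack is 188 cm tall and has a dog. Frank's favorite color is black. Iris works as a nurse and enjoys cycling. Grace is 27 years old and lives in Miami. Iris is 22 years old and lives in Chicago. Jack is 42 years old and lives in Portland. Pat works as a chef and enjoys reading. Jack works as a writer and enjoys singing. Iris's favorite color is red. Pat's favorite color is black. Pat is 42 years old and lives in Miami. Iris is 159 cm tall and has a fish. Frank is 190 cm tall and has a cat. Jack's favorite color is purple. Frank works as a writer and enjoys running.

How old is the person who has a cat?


Person with cat is Frank, age 24

24


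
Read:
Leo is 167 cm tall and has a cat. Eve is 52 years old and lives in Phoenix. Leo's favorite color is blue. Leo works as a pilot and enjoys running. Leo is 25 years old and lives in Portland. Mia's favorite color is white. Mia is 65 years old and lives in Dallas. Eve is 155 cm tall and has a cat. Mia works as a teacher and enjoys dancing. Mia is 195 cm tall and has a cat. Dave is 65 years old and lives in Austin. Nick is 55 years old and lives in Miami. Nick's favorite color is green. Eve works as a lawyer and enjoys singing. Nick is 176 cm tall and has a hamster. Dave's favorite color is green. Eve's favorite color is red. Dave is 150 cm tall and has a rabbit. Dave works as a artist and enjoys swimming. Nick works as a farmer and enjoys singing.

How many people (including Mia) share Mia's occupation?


Mia is a teacher. Count = 1

1


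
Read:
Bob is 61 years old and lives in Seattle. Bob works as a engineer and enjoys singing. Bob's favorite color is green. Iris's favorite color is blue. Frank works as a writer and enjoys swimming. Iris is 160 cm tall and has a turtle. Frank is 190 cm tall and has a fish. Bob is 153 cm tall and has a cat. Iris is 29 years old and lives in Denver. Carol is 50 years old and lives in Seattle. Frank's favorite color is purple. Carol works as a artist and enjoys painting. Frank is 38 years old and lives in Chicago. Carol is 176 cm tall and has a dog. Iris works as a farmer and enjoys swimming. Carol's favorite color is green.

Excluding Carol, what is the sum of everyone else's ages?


Sum (excluding Carol): 128

128


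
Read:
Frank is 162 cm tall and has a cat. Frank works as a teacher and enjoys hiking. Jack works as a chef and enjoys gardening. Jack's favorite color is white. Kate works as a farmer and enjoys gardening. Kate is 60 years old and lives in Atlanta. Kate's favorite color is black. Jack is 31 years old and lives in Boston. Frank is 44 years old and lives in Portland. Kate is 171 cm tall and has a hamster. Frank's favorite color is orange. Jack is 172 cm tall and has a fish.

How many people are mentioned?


People: Kate, Jack, Frank. Count = 3

3


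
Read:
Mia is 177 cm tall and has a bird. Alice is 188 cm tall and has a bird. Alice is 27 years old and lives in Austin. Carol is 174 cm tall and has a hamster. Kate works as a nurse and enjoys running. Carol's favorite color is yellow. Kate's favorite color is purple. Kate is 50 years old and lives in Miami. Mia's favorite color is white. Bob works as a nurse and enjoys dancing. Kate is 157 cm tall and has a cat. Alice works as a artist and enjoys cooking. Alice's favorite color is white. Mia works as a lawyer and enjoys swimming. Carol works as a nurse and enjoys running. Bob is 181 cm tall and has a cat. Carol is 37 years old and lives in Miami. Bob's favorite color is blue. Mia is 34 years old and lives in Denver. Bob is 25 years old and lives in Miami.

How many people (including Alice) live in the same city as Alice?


Alice lives in Austin. Count = 1

1


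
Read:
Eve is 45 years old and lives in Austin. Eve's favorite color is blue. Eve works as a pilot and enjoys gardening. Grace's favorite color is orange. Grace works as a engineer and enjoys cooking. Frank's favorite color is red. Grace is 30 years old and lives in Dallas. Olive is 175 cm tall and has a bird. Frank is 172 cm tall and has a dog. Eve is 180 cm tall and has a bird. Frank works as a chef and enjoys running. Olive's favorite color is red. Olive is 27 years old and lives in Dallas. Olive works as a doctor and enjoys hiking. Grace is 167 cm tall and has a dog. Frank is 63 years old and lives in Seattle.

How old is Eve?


Eve is 45 years old

45


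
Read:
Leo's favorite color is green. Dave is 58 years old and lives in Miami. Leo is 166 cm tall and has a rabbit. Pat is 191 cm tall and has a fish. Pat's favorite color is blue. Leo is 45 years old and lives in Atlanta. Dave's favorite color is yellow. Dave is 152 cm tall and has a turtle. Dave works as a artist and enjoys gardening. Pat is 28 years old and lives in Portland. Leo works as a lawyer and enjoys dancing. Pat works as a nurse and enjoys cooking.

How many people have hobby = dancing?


Count: 1

1


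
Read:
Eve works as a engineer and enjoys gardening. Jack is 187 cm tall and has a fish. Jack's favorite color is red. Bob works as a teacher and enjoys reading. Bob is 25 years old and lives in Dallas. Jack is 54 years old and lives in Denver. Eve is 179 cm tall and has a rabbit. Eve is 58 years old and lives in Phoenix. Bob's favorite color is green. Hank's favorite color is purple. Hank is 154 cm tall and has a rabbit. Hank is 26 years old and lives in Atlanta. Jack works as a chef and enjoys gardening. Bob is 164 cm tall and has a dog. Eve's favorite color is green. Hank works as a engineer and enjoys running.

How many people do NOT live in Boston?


Not in Boston: 4

4


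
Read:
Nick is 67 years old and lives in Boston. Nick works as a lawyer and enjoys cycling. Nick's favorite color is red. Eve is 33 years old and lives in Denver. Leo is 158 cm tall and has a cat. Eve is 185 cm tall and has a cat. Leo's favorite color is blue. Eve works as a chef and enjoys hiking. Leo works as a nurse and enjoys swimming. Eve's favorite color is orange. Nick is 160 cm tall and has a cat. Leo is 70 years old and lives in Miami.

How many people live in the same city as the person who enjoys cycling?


Person with hobby cycling is Nick, city Boston. Count = 1

1


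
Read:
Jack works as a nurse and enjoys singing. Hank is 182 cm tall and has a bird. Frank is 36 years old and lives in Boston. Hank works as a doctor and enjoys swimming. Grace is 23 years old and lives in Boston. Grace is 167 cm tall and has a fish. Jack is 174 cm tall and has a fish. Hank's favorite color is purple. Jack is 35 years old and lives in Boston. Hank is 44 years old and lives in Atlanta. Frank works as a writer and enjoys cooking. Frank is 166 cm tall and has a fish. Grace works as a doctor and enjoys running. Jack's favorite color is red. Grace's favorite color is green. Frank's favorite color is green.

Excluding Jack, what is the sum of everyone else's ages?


Sum (excluding Jack): 103

103


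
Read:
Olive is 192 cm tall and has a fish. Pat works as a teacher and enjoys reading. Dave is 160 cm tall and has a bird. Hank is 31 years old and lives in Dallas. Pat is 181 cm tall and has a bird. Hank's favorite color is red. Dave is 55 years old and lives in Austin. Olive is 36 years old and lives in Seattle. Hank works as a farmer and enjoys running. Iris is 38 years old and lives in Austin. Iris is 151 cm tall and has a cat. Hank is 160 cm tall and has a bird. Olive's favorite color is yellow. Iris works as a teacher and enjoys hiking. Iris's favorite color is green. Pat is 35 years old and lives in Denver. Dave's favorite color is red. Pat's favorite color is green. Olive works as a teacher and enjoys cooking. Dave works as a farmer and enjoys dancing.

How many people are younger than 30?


Filter: 0

0


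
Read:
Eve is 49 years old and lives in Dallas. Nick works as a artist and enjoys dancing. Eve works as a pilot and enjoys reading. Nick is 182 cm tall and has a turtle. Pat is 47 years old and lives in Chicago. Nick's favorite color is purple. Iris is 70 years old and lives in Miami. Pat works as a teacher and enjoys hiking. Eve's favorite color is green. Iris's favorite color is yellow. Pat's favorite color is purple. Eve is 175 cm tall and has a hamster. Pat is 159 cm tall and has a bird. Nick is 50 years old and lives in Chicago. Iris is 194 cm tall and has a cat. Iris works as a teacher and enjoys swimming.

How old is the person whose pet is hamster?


Person with pet=hamster is Eve, age 49

49


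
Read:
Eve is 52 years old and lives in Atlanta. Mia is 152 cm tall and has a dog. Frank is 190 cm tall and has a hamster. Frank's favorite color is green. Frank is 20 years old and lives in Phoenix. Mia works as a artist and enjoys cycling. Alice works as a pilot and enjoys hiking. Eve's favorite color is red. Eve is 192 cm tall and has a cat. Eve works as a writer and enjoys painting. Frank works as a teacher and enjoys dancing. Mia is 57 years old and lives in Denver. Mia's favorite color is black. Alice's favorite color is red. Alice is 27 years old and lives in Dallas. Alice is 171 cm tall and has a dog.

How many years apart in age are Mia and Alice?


57 vs 27, diff = 30

30


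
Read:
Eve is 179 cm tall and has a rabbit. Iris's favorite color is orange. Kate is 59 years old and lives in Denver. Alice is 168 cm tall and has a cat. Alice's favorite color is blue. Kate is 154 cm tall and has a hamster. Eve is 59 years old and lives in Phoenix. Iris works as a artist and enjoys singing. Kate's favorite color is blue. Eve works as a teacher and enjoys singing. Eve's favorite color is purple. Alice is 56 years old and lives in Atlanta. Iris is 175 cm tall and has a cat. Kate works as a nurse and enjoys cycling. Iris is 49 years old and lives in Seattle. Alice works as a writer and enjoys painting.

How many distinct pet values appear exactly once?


Unique pet values: 2

2


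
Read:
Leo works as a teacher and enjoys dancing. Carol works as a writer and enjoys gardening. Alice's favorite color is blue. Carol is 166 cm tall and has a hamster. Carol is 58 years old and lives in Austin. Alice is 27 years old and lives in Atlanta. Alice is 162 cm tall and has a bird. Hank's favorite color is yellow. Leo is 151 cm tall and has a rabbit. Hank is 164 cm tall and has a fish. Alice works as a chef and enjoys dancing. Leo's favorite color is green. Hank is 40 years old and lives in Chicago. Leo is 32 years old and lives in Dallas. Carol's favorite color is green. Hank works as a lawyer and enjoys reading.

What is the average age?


Sum=157, n=4, avg=39.25

39.25


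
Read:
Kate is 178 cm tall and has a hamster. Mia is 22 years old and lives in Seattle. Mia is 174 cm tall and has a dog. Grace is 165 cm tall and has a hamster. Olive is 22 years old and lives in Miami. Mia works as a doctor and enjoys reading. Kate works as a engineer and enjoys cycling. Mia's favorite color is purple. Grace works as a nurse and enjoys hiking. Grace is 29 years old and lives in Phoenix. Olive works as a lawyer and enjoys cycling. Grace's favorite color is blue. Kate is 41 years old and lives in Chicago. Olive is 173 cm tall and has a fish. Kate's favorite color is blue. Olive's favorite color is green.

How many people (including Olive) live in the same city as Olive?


Olive lives in Miami. Count = 1

1


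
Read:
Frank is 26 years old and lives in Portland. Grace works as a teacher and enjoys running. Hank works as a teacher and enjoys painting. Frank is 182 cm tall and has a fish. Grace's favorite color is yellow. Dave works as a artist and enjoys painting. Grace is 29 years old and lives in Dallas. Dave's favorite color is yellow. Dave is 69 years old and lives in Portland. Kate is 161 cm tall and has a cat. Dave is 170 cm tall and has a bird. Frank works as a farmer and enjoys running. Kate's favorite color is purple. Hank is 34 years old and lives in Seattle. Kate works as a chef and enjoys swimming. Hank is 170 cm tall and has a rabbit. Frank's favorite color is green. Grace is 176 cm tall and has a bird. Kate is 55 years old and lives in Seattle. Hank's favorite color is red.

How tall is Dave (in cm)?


Dave is 170 cm tall

170


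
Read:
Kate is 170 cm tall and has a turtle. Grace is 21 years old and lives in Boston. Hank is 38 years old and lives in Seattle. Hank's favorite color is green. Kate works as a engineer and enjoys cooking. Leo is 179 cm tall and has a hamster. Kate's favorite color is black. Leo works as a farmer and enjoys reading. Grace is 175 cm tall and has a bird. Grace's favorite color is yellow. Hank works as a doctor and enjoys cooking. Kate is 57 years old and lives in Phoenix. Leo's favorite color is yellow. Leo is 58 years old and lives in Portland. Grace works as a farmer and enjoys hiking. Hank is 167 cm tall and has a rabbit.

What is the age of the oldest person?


Oldest: Leo at 58

58


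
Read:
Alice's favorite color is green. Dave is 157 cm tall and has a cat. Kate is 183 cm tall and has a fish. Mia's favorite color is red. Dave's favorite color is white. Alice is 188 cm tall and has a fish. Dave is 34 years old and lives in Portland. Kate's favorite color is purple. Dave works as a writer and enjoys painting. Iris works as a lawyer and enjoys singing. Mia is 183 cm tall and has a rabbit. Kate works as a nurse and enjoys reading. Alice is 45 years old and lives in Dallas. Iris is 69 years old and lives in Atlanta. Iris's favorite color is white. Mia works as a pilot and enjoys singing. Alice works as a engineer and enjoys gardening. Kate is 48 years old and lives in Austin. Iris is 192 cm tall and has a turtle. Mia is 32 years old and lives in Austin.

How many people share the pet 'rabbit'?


Count: 1

1


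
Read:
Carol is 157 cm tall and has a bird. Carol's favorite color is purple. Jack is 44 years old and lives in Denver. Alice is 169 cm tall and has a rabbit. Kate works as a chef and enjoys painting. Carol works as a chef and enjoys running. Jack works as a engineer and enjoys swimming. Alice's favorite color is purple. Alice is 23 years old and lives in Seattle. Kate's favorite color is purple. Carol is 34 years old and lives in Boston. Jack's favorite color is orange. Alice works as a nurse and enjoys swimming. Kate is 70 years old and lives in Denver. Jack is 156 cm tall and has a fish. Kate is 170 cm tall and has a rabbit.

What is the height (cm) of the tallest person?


Tallest: Kate at 170 cm

170


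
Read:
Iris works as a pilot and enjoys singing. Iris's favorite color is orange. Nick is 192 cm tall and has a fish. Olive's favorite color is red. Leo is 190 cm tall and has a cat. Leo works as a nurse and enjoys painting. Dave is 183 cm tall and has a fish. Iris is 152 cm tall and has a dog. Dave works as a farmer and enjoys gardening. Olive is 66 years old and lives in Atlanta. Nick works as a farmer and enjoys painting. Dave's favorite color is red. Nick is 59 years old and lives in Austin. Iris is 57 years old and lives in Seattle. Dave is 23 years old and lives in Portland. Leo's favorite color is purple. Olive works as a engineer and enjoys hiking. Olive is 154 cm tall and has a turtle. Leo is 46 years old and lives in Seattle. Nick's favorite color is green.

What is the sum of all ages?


66+23+59+57+46 = 251

251


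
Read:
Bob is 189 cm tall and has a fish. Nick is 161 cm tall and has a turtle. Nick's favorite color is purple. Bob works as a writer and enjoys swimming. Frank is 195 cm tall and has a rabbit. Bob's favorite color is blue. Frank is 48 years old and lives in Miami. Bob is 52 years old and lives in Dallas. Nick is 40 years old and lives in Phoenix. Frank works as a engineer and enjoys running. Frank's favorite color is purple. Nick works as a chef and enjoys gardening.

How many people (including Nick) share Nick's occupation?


Nick is a chef. Count = 1

1


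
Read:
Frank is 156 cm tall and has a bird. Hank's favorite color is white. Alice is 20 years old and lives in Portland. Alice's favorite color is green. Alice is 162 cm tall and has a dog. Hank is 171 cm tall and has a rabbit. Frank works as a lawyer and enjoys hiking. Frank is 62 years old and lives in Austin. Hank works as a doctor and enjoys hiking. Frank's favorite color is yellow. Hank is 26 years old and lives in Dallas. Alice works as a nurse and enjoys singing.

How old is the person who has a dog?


Person with dog is Alice, age 20

20


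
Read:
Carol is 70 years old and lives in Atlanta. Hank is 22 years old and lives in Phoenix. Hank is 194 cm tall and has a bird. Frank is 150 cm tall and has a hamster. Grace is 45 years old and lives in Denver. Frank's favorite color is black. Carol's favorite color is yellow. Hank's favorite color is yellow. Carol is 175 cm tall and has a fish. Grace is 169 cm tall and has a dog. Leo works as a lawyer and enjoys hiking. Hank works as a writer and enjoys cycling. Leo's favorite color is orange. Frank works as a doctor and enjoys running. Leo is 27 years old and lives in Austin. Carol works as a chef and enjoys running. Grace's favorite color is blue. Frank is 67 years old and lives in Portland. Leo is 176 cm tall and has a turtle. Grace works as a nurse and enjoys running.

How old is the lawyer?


The lawyer is Leo, age 27

27


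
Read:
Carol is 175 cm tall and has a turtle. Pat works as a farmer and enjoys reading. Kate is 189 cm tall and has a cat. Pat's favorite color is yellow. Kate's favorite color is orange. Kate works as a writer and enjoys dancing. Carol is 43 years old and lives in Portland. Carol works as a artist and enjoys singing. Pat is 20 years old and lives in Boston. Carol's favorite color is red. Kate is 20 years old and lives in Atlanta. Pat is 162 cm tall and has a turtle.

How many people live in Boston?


Count in Boston: 1

1


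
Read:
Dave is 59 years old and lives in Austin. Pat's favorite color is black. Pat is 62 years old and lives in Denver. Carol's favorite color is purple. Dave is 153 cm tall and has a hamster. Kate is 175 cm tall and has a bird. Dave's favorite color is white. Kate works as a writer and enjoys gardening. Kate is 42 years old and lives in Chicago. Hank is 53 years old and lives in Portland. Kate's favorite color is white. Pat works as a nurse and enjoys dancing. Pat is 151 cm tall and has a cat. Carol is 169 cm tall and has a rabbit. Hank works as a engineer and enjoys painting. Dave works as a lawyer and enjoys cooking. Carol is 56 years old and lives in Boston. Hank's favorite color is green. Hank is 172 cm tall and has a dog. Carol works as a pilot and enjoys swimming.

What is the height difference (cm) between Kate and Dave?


|175 - 153| = 22

22


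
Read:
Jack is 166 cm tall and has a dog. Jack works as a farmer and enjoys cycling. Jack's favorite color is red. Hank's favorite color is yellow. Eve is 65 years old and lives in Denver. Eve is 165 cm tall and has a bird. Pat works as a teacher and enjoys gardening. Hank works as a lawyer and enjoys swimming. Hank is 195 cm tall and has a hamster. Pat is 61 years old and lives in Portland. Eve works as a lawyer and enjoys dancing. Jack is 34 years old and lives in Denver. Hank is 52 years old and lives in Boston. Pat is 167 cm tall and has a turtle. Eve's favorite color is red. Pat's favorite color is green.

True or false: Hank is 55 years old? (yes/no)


Hank is actually 52. no

no


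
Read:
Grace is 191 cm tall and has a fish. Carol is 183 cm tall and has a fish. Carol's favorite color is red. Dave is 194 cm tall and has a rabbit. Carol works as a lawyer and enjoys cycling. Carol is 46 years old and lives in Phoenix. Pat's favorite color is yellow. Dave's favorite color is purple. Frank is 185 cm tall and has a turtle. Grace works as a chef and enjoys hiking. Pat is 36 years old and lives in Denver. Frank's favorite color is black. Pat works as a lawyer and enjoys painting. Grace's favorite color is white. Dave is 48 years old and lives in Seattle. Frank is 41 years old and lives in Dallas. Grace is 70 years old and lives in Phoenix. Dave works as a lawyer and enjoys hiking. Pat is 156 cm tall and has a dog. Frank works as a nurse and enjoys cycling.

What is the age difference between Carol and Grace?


|46 - 70| = 24

24


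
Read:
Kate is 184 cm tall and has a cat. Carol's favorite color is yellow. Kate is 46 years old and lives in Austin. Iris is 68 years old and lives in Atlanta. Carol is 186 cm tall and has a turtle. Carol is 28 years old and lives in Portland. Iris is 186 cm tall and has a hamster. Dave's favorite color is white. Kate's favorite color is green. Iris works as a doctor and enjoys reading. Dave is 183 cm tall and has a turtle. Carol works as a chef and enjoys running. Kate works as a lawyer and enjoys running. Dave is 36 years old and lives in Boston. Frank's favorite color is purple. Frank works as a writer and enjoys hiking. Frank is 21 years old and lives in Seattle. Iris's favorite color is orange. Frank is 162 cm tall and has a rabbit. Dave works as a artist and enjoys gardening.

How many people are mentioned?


People: Kate, Carol, Dave, Iris, Frank. Count = 5

5


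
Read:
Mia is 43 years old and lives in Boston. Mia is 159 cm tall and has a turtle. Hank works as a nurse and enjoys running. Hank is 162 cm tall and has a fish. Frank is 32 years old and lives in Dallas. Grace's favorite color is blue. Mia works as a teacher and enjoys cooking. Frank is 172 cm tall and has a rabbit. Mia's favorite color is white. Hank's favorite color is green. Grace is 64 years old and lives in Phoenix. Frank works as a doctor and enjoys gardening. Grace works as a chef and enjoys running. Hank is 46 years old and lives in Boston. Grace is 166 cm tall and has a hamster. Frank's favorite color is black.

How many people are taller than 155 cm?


Taller than 155: 4

4


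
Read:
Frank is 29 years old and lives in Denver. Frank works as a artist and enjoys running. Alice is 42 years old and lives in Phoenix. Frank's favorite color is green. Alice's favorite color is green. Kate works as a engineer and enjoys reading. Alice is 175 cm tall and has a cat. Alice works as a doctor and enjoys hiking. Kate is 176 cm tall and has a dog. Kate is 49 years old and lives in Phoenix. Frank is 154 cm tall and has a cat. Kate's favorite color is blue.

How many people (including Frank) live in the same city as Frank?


Frank lives in Denver. Count = 1

1


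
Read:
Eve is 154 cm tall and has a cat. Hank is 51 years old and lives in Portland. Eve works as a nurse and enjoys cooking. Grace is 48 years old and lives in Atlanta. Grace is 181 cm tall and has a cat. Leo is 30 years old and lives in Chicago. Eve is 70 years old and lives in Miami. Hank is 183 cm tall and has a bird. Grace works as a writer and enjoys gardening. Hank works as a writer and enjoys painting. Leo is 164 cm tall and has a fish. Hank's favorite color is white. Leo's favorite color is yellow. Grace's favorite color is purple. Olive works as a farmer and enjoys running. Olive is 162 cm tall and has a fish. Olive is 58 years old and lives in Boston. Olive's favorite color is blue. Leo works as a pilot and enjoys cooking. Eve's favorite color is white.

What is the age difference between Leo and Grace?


|30 - 48| = 18

18


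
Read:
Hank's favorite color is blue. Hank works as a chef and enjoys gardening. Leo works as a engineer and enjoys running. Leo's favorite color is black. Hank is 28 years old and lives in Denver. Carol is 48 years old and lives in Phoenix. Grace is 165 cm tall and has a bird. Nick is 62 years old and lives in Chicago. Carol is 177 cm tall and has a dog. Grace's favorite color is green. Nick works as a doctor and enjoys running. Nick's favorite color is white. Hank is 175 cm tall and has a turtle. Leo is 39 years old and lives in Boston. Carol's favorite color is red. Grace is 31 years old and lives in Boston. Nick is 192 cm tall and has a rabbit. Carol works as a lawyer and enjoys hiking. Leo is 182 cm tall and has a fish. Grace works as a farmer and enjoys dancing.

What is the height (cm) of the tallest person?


Tallest: Nick at 192 cm

192
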